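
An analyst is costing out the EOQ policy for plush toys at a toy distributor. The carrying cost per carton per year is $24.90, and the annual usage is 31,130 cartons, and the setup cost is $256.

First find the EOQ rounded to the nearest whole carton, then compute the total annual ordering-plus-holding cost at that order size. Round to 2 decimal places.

$19,921.60

Optimal lot size Q* = (2 × 31,130 × $256 / $24.9)^½ ≈ 800.06 → Q = 800 cartons
Annual ordering cost = (D/Q)·S = (31,130/800) × 256 = $9,961.60
Annual holding cost  = (Q/2)·H = (800/2) × 24.9 = $9,960.00
Total = $9,961.60 + $9,960.00 = $19,921.60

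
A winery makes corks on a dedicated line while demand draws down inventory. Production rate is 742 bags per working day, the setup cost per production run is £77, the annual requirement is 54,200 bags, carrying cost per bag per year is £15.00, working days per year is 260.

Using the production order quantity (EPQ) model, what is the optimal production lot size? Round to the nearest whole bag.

d = 54,200/260 = 208.4615 bags/day;  effective holding cost H(1 − d/p) = 15·(1 − 208.4615/742) = 10.78582
Q* = √(2DS / H_eff) = √(2·54,200·77 / 10.78582) ≈ 879.70

880 bags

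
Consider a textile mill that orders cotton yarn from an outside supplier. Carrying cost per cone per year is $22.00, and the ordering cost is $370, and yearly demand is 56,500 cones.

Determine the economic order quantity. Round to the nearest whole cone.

2DS/H = 2·56,500·370/22 = 1,900,454.55
EOQ = √1,900,454.55 ≈ 1,378.57

1,379 cones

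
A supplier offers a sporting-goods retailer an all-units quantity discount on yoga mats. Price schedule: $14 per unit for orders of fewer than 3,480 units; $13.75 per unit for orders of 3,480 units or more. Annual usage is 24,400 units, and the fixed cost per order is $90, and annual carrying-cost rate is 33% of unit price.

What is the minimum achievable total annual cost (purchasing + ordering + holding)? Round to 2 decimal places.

H₁ = 33%×$14 = $4.6200;  H₂ = 33%×$13.75 = $4.5375
EOQ₁ = √(2×24,400×90/4.6200) = 975.01  (< 3,480, feasible at tier 1)
EOQ₂ = √(2×24,400×90/4.5375) = 983.84  (< 3,480 → use Q = 3,480 at tier-2 price)
TC(tier 1 (EOQ₁), Q≈975.0) = $346,104.56
TC(tier 2, Q≈3,480.0) = $344,026.28
Minimum at tier 2: $344,026.28

$344,026.28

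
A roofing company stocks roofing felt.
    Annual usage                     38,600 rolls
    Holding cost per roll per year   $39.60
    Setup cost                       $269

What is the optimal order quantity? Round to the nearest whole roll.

2DS/H = 2·38,600·269/39.6 = 524,414.14
EOQ = √524,414.14 ≈ 724.16

724 rolls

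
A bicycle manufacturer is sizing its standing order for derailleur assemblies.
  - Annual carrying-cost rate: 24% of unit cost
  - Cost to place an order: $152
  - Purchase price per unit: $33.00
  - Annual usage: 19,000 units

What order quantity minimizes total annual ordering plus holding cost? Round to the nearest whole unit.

Holding cost per unit per year: H = 24% × $33 = $7.9200
EOQ = √(2DS/H) = √(2 × 19,000 × 152 / 7.92)
    = √(729,292.93) ≈ 853.99

854 units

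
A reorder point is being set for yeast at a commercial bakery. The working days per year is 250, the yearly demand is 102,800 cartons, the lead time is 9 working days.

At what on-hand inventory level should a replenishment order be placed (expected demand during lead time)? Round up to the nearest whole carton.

Daily demand d = 102,800 / 250 = 411.200 cartons/day
Demand during lead time = 411.200 × 9 = 3,700.80
Reorder point = 3,700.80 → round up

3,701 cartons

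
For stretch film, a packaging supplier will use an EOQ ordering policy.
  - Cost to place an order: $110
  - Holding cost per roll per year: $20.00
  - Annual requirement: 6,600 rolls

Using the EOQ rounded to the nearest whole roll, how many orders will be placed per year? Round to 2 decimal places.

24.54 orders per year

Optimal lot size Q* = (2 × 6,600 × $110 / $20)^½ ≈ 269.44 → Q = 269
N = D/Q = 6,600/269 ≈ 24.535 orders/yr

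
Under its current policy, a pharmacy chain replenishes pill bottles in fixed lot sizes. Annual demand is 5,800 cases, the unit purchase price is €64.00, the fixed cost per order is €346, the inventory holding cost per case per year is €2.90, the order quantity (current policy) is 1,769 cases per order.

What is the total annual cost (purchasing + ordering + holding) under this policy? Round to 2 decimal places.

Orders/yr = 5,800/1,769 = 3.279; ordering cost = 3.279 × €346 = €1,134.43
Average inventory = 1,769/2 = 884.5; holding cost = 884.5 × €2.9 = €2,565.05
Purchase cost = D·C = 5,800 × 64 = €371,200.00
Total = €1,134.43 + €2,565.05 + €371,200.00 = €374,899.48

€374,899.48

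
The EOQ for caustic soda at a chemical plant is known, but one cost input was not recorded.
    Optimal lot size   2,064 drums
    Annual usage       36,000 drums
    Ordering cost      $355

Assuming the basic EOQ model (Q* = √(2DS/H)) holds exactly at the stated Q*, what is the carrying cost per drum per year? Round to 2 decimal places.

EOQ relation: Q² = 2DS/H, so rearrange for the unknown.
H = 2DS / Q² = 2 × 36,000 × 355 / 2,064² = 5.9999

$6.00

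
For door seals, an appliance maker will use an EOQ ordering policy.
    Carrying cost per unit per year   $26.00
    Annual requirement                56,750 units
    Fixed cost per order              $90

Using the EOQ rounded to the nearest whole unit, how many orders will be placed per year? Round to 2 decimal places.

2DS/H = 2·56,750·90/26 = 392,884.62
EOQ = √392,884.62 ≈ 626.81 → Q = 627
N = D/Q = 56,750/627 ≈ 90.510 orders/yr

90.51 orders per year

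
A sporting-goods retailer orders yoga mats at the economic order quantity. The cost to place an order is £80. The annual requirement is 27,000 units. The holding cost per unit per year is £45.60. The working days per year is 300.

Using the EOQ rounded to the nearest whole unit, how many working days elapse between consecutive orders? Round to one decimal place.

EOQ = √(2DS/H) = √(2 × 27,000 × 80 / 45.6)
    = √(94,736.84) ≈ 307.79 → Q = 308 units
Cycle time = (working days × Q)/D = (300 × 308) / 27,000 = 3.422 days

3.4 days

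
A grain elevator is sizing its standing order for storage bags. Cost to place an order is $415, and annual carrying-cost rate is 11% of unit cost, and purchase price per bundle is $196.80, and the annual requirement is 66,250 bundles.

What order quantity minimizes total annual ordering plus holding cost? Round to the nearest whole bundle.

H = i·C = 0.11 × $196.8 = $21.6480 per bundle-year
Optimal lot size Q* = (2 × 66,250 × $415 / $21.648)^½ ≈ 1,593.76

1,594 bundles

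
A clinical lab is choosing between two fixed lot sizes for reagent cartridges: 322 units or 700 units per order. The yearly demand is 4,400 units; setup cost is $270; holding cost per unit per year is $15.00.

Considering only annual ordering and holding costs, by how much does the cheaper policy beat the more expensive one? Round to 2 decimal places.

$842.70

TC(Q) = (D/Q)S + (Q/2)H
TC(322) = (4,400/322)×270 + (322/2)×15 = $6,104.44
TC(700) = (4,400/700)×270 + (700/2)×15 = $6,947.14
|ΔTC| = |$6,104.44 − $6,947.14| = $842.70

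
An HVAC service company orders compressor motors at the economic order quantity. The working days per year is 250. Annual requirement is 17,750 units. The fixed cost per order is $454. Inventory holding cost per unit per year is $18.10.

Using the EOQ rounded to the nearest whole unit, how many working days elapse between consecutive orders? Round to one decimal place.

13.3 days

Q* = √(2·D·S / H) = √(2·17,750·454 / 18.1) = √890,442.0 ≈ 943.63 → Q = 944 units
T = Q/D × 250 days = 944/17,750 × 250 = 13.296 days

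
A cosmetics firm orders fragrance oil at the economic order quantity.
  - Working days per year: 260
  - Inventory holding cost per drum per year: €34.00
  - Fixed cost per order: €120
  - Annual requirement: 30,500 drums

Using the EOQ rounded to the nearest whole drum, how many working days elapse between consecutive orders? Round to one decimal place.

4.0 days

EOQ = √(2DS/H) = √(2 × 30,500 × 120 / 34)
    = √(215,294.12) ≈ 464.00 → Q = 464 drums
Days between orders = 260 / (D/Q) = 260 / 65.733 ≈ 3.955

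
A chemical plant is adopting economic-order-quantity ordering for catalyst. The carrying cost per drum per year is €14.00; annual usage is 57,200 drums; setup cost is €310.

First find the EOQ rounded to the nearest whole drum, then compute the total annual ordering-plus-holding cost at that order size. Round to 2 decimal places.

€22,282.19

2DS/H = 2·57,200·310/14 = 2,533,142.86
EOQ = √2,533,142.86 ≈ 1,591.59 → Q = 1,592 drums
Ordering: D/Q × S = 57,200/1,592 × €310 = €11,138.19
Holding:  Q/2 × H = 1,592/2 × €14 = €11,144.00
Total = €11,138.19 + €11,144.00 = €22,282.19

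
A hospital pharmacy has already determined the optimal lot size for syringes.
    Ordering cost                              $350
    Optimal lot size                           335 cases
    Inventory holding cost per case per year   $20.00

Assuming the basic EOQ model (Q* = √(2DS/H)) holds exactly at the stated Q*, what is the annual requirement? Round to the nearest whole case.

3,206 cases per year

Since Q* = (2DS/H)^½, squaring gives Q*²·H = 2DS.
D = Q²H / (2S) = 335² × 20 / (2 × 350) = 3,206.43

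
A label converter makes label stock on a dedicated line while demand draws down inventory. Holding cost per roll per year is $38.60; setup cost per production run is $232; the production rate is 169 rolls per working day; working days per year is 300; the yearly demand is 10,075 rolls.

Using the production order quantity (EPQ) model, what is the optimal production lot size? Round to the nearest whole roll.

Daily demand d = 10,075/300 = 33.583; p = 169; 1 − d/p = 0.80128
EPQ = √(2DS / (H(1 − d/p)))
    = √(2 × 10,075 × 232 / (38.6 × 0.80128)) ≈ 388.77

389 rolls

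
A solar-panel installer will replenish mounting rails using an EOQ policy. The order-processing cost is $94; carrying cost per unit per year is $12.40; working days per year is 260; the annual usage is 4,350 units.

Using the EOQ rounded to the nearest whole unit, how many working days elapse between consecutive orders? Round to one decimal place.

15.4 days

Optimal lot size Q* = (2 × 4,350 × $94 / $12.4)^½ ≈ 256.81 → Q = 257 units
T = Q/D × 260 days = 257/4,350 × 260 = 15.361 days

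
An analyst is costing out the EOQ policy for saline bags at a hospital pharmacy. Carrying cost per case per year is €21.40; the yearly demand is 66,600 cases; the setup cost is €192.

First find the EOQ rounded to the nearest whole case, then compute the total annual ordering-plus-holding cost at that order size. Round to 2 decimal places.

€23,394.28

Optimal lot size Q* = (2 × 66,600 × €192 / €21.4)^½ ≈ 1,093.19 → Q = 1,093 cases
Orders/yr = 66,600/1,093 = 60.933; ordering cost = 60.933 × €192 = €11,699.18
Average inventory = 1,093/2 = 546.5; holding cost = 546.5 × €21.4 = €11,695.10
Total = €11,699.18 + €11,695.10 = €23,394.28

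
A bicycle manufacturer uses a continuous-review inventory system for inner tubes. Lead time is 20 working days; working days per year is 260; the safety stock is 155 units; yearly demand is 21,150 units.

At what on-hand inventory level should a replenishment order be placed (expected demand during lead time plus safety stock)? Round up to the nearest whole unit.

1,782 units

Daily demand d = 21,150 / 260 = 81.346 units/day
Demand during lead time = 81.346 × 20 = 1,626.92
Reorder point = 1,626.92 + 155 = 1,781.92 → round up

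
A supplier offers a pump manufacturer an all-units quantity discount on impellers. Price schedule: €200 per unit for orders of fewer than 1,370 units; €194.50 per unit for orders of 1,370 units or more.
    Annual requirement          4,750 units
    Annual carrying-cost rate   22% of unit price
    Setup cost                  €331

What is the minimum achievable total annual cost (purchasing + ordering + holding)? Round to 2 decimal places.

€954,333.78

H₁ = 22%×€200 = €44.0000;  H₂ = 22%×€194.50 = €42.7900
EOQ₁ = √(2×4,750×331/44.0000) = 267.33  (< 1,370, feasible at tier 1)
EOQ₂ = √(2×4,750×331/42.7900) = 271.08  (< 1,370 → use Q = 1,370 at tier-2 price)
TC(tier 1 (EOQ₁), Q≈267.3) = €961,762.57
TC(tier 2, Q≈1,370.0) = €954,333.78
Minimum at tier 2: €954,333.78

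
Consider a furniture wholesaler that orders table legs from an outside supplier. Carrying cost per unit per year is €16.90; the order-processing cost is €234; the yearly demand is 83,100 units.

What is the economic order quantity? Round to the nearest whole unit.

Q* = √(2·D·S / H) = √(2·83,100·234 / 16.9) = √2,301,230.8 ≈ 1,516.98

1,517 units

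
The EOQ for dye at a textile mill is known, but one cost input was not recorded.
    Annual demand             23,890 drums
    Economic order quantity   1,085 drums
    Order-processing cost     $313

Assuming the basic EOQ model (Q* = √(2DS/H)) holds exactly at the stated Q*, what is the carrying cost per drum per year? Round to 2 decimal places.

Since Q* = (2DS/H)^½, squaring gives Q*²·H = 2DS.
H = 2DS / Q² = 2 × 23,890 × 313 / 1,085² = 12.7037

$12.70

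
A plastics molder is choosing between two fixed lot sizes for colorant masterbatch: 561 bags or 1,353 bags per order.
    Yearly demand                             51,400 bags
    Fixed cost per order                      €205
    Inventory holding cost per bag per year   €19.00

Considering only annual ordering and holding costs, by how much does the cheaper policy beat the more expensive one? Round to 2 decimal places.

€3,470.65

Annual cost at Q: ordering D·S/Q plus holding Q·H/2.
TC(561) = (51,400/561)×205 + (561/2)×19 = €24,112.03
TC(1,353) = (51,400/1,353)×205 + (1,353/2)×19 = €20,641.38
|ΔTC| = |€24,112.03 − €20,641.38| = €3,470.65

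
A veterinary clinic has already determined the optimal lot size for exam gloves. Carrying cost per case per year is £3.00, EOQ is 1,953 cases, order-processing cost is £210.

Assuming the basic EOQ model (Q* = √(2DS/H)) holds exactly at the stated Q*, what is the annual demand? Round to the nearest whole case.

From Q* = √(2DS/H) ⇒ Q*² = 2DS/H.
D = Q²H / (2S) = 1,953² × 3 / (2 × 210) = 27,244.35

27,244 cases per year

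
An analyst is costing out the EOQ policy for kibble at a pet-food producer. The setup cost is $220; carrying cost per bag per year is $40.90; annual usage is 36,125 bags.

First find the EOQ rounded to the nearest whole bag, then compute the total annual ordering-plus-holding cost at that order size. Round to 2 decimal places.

$25,497.17

Optimal lot size Q* = (2 × 36,125 × $220 / $40.9)^½ ≈ 623.40 → Q = 623 bags
Ordering: D/Q × S = 36,125/623 × $220 = $12,756.82
Holding:  Q/2 × H = 623/2 × $40.9 = $12,740.35
Total = $12,756.82 + $12,740.35 = $25,497.17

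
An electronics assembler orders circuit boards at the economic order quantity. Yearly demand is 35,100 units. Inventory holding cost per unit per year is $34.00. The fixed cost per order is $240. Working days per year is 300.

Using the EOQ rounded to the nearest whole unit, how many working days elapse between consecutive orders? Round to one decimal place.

2DS/H = 2·35,100·240/34 = 495,529.41
EOQ = √495,529.41 ≈ 703.94 → Q = 704 units
Days between orders = 300 / (D/Q) = 300 / 49.858 ≈ 6.017

6.0 days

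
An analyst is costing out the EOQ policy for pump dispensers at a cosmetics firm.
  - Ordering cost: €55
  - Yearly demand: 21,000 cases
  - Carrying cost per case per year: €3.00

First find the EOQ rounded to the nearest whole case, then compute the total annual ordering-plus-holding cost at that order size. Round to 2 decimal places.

EOQ = √(2DS/H) = √(2 × 21,000 × 55 / 3)
    = √(770,000.00) ≈ 877.50 → Q = 877 cases
Ordering: D/Q × S = 21,000/877 × €55 = €1,316.99
Holding:  Q/2 × H = 877/2 × €3 = €1,315.50
Total = €1,316.99 + €1,315.50 = €2,632.49

€2,632.49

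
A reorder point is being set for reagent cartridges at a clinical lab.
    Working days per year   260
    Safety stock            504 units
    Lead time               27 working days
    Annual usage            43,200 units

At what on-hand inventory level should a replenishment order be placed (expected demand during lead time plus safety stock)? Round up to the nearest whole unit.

Daily demand d = 43,200 / 260 = 166.154 units/day
Demand during lead time = 166.154 × 27 = 4,486.15
Reorder point = 4,486.15 + 504 = 4,990.15 → round up

4,991 units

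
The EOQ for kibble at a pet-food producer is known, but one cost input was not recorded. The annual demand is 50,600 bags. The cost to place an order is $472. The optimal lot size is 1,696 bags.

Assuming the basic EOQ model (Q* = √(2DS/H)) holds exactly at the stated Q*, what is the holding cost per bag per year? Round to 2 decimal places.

$16.61

From Q* = √(2DS/H) ⇒ Q*² = 2DS/H.
H = 2DS / Q² = 2 × 50,600 × 472 / 1,696² = 16.6062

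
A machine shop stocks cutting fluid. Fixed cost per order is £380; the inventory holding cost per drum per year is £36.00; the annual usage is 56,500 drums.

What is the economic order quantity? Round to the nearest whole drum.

2DS/H = 2·56,500·380/36 = 1,192,777.78
EOQ = √1,192,777.78 ≈ 1,092.14

1,092 drums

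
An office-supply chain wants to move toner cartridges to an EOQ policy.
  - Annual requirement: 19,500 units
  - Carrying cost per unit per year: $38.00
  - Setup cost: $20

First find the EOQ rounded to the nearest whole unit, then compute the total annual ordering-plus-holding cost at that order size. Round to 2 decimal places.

Q* = √(2·D·S / H) = √(2·19,500·20 / 38) = √20,526.3 ≈ 143.27 → Q = 143 units
Ordering: D/Q × S = 19,500/143 × $20 = $2,727.27
Holding:  Q/2 × H = 143/2 × $38 = $2,717.00
Total = $2,727.27 + $2,717.00 = $5,444.27

$5,444.27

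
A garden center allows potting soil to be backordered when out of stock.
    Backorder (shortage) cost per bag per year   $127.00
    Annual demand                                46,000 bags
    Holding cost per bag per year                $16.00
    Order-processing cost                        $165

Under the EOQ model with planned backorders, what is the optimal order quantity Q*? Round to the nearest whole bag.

Q* = √(2DS/H) · √((H + b)/b)
   = √(2 × 46,000 × 165 / 16) · √((16 + 127) / 127)
   = 974.038 × 1.0611 ≈ 1,033.58

1,034 bags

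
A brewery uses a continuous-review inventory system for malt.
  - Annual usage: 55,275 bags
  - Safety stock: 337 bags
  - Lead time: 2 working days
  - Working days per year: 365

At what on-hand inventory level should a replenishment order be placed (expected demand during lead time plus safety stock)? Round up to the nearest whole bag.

640 bags

Daily demand d = 55,275 / 365 = 151.438 bags/day
Demand during lead time = 151.438 × 2 = 302.88
Reorder point = 302.88 + 337 = 639.88 → round up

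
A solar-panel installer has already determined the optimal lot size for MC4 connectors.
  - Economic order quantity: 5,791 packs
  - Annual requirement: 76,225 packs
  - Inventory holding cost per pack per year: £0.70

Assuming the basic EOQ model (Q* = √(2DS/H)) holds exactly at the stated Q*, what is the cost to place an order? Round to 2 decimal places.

Since Q* = (2DS/H)^½, squaring gives Q*²·H = 2DS.
S = Q²H / (2D) = 5,791² × 0.7 / (2 × 76,225) = 153.9848

£153.98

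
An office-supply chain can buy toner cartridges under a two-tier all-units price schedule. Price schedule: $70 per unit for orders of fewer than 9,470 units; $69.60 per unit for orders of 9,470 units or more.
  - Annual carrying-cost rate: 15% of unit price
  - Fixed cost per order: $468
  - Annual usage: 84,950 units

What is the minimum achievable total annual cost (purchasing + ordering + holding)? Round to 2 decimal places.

$5,966,151.56

H₁ = 15%×$70 = $10.5000;  H₂ = 15%×$69.60 = $10.4400
EOQ₁ = √(2×84,950×468/10.5000) = 2,751.85  (< 9,470, feasible at tier 1)
EOQ₂ = √(2×84,950×468/10.4400) = 2,759.75  (< 9,470 → use Q = 9,470 at tier-2 price)
TC(tier 1 (EOQ₁), Q≈2,751.9) = $5,975,394.44
TC(tier 2, Q≈9,470.0) = $5,966,151.56
Minimum at tier 2: $5,966,151.56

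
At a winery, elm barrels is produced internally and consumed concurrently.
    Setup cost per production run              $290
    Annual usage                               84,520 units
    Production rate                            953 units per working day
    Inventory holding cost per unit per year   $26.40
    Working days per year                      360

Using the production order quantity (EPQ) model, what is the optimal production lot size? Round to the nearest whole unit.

1,570 units

d = 84,520/360 = 234.7778 units/day;  effective holding cost H(1 − d/p) = 26.4·(1 − 234.7778/953) = 19.89619
Q* = √(2DS / H_eff) = √(2·84,520·290 / 19.89619) ≈ 1,569.67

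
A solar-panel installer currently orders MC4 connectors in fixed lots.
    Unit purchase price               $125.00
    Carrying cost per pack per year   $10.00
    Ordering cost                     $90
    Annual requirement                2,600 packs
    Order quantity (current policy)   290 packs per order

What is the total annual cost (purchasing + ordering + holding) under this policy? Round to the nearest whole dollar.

Ordering: D/Q × S = 2,600/290 × $90 = $806.90
Holding:  Q/2 × H = 290/2 × $10 = $1,450.00
Purchase cost = D·C = 2,600 × 125 = $325,000.00
Total = $806.90 + $1,450.00 + $325,000.00 = $327,256.90

$327,257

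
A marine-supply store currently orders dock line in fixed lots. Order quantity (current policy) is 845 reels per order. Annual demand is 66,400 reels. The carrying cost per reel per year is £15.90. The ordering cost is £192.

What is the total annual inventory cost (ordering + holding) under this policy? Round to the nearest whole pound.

Ordering: D/Q × S = 66,400/845 × £192 = £15,087.34
Holding:  Q/2 × H = 845/2 × £15.9 = £6,717.75
Total = £15,087.34 + £6,717.75 = £21,805.09

£21,805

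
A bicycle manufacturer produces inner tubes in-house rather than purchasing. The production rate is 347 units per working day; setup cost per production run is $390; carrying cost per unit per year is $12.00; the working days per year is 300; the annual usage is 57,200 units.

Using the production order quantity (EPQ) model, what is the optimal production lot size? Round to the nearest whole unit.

d = 57,200/300 = 190.6667 units/day;  effective holding cost H(1 − d/p) = 12·(1 − 190.6667/347) = 5.40634
Q* = √(2DS / H_eff) = √(2·57,200·390 / 5.40634) ≈ 2,872.72

2,873 units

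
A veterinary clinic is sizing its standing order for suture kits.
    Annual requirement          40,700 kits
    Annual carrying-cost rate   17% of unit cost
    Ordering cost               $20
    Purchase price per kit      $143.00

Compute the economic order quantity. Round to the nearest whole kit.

259 kits

Carrying cost H = $143 × 17% = $24.3100/kit/yr
Optimal lot size Q* = (2 × 40,700 × $20 / $24.31)^½ ≈ 258.78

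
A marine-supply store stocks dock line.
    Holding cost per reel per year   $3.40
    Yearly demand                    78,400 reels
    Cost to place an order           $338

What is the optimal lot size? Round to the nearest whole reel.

3,948 reels

Q* = √(2·D·S / H) = √(2·78,400·338 / 3.4) = √15,587,764.7 ≈ 3,948.13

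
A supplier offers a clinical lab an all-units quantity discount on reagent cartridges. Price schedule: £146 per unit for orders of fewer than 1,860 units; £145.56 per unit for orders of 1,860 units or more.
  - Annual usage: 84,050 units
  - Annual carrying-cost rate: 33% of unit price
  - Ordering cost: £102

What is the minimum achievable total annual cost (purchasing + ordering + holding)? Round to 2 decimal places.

£12,283,599.56

H₁ = 33%×£146 = £48.1800;  H₂ = 33%×£145.56 = £48.0348
EOQ₁ = √(2×84,050×102/48.1800) = 596.56  (< 1,860, feasible at tier 1)
EOQ₂ = √(2×84,050×102/48.0348) = 597.46  (< 1,860 → use Q = 1,860 at tier-2 price)
TC(tier 1 (EOQ₁), Q≈596.6) = £12,300,042.02
TC(tier 2, Q≈1,860.0) = £12,283,599.56
Minimum at tier 2: £12,283,599.56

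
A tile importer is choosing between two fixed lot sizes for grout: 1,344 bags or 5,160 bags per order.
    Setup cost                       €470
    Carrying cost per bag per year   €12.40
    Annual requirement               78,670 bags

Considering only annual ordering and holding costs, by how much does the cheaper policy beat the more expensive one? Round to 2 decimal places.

€3,313.79

For each Q, cost = (D/Q)·S + (Q/2)·H.
TC(1,344) = (78,670/1,344)×470 + (1,344/2)×12.4 = €35,843.89
TC(5,160) = (78,670/5,160)×470 + (5,160/2)×12.4 = €39,157.68
|ΔTC| = |€35,843.89 − €39,157.68| = €3,313.79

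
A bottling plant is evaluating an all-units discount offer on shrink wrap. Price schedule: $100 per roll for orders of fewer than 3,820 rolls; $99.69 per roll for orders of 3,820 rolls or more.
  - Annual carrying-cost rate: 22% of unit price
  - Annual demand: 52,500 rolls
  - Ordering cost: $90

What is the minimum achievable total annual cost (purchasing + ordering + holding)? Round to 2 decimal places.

$5,264,418.74

H₁ = 22%×$100 = $22.0000;  H₂ = 22%×$99.69 = $21.9318
EOQ₁ = √(2×52,500×90/22.0000) = 655.40  (< 3,820, feasible at tier 1)
EOQ₂ = √(2×52,500×90/21.9318) = 656.42  (< 3,820 → use Q = 3,820 at tier-2 price)
TC(tier 1 (EOQ₁), Q≈655.4) = $5,264,418.74
TC(tier 2, Q≈3,820.0) = $5,276,851.65
Minimum at tier 1 (EOQ₁): $5,264,418.74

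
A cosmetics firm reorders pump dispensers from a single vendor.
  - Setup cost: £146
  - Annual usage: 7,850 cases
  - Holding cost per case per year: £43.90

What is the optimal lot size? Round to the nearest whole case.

229 cases

Optimal lot size Q* = (2 × 7,850 × £146 / £43.9)^½ ≈ 228.50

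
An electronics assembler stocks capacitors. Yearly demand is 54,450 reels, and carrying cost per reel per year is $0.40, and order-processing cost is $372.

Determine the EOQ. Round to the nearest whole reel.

10,064 reels

Optimal lot size Q* = (2 × 54,450 × $372 / $0.4)^½ ≈ 10,063.65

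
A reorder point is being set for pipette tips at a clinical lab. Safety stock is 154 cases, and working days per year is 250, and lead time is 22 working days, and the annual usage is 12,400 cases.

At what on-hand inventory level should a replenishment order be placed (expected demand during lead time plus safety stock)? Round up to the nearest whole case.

Daily demand d = 12,400 / 250 = 49.600 cases/day
Demand during lead time = 49.600 × 22 = 1,091.20
Reorder point = 1,091.20 + 154 = 1,245.20 → round up

1,246 cases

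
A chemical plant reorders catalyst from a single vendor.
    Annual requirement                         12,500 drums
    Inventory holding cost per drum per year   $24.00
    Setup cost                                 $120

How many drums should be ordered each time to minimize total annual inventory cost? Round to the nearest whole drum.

EOQ = √(2DS/H) = √(2 × 12,500 × 120 / 24)
    = √(125,000.00) ≈ 353.55

354 drums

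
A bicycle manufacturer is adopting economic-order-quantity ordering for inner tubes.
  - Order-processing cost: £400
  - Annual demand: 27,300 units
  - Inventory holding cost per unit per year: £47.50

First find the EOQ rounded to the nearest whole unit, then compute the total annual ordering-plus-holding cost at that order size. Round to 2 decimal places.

£32,208.69

2DS/H = 2·27,300·400/47.5 = 459,789.47
EOQ = √459,789.47 ≈ 678.08 → Q = 678 units
Annual ordering cost = (D/Q)·S = (27,300/678) × 400 = £16,106.19
Annual holding cost  = (Q/2)·H = (678/2) × 47.5 = £16,102.50
Total = £16,106.19 + £16,102.50 = £32,208.69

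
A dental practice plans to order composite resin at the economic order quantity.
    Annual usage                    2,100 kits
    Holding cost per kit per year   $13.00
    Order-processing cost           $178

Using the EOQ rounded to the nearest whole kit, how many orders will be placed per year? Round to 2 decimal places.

Q* = √(2·D·S / H) = √(2·2,100·178 / 13) = √57,507.7 ≈ 239.81 → Q = 240
N = D/Q = 2,100/240 ≈ 8.750 orders/yr

8.75 orders per year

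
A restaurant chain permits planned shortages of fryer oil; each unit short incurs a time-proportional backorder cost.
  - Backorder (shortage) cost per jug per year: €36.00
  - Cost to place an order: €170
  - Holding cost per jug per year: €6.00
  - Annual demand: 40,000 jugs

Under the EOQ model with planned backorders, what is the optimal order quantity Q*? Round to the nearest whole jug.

Q* = √(2DS/H) · √((H + b)/b)
   = √(2 × 40,000 × 170 / 6) · √((6 + 36) / 36)
   = 1,505.545 × 1.0801 ≈ 1,626.17

1,626 jugs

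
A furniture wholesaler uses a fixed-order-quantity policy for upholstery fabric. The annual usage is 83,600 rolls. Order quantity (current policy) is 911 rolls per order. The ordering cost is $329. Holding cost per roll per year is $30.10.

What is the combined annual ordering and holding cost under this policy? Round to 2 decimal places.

$43,901.99

Ordering: D/Q × S = 83,600/911 × $329 = $30,191.44
Holding:  Q/2 × H = 911/2 × $30.1 = $13,710.55
Total = $30,191.44 + $13,710.55 = $43,901.99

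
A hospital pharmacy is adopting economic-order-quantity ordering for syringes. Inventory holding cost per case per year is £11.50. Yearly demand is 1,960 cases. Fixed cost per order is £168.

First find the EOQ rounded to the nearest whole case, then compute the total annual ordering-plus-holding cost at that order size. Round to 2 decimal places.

2DS/H = 2·1,960·168/11.5 = 57,266.09
EOQ = √57,266.09 ≈ 239.30 → Q = 239 cases
Ordering: D/Q × S = 1,960/239 × £168 = £1,377.74
Holding:  Q/2 × H = 239/2 × £11.5 = £1,374.25
Total = £1,377.74 + £1,374.25 = £2,751.99

£2,751.99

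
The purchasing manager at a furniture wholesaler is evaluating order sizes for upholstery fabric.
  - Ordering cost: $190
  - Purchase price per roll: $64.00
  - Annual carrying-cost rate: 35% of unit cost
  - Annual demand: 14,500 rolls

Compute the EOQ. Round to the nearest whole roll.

496 rolls

Holding cost per roll per year: H = 35% × $64 = $22.4000
2DS/H = 2·14,500·190/22.4 = 245,982.14
EOQ = √245,982.14 ≈ 495.97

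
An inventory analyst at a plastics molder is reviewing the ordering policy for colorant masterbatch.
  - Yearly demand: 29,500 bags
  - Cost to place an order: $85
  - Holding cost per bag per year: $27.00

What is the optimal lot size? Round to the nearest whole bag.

Q* = √(2·D·S / H) = √(2·29,500·85 / 27) = √185,740.7 ≈ 430.98

431 bags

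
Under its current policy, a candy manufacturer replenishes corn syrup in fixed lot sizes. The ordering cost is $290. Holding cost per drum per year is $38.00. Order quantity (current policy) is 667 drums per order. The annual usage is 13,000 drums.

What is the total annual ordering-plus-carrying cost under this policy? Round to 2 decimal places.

$18,325.17

Annual ordering cost = (D/Q)·S = (13,000/667) × 290 = $5,652.17
Annual holding cost  = (Q/2)·H = (667/2) × 38 = $12,673.00
Total = $5,652.17 + $12,673.00 = $18,325.17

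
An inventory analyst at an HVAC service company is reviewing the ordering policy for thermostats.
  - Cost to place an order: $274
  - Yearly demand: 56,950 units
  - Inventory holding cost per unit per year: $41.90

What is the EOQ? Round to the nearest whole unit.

863 units

EOQ = √(2DS/H) = √(2 × 56,950 × 274 / 41.9)
    = √(744,835.32) ≈ 863.04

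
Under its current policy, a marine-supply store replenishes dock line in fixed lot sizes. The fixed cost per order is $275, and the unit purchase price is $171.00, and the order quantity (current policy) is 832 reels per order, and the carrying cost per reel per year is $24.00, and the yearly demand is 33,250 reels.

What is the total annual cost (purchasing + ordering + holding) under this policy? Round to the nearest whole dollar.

$5,706,724

Annual ordering cost = (D/Q)·S = (33,250/832) × 275 = $10,990.08
Annual holding cost  = (Q/2)·H = (832/2) × 24 = $9,984.00
Purchase cost = D·C = 33,250 × 171 = $5,685,750.00
Total = $10,990.08 + $9,984.00 + $5,685,750.00 = $5,706,724.08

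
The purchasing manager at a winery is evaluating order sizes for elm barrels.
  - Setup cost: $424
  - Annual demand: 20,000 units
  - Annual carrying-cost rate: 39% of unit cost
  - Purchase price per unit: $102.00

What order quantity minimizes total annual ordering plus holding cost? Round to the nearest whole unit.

Holding cost per unit per year: H = 39% × $102 = $39.7800
Q* = √(2·D·S / H) = √(2·20,000·424 / 39.78) = √426,344.9 ≈ 652.95

653 units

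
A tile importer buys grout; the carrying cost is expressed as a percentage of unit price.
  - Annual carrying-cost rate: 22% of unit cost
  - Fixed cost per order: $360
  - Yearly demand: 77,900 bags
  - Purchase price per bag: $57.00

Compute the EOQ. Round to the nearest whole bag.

H = i·C = 0.22 × $57 = $12.5400 per bag-year
Optimal lot size Q* = (2 × 77,900 × $360 / $12.54)^½ ≈ 2,114.88

2,115 bags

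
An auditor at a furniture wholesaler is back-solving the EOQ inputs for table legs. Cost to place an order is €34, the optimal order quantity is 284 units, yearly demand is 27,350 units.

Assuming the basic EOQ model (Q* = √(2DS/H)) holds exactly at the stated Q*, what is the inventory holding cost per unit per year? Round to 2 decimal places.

EOQ relation: Q² = 2DS/H, so rearrange for the unknown.
H = 2DS / Q² = 2 × 27,350 × 34 / 284² = 23.0584

€23.06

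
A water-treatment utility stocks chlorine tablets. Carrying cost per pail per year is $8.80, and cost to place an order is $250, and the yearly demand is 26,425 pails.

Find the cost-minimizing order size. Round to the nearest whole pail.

EOQ = √(2DS/H) = √(2 × 26,425 × 250 / 8.8)
    = √(1,501,420.45) ≈ 1,225.32

1,225 pails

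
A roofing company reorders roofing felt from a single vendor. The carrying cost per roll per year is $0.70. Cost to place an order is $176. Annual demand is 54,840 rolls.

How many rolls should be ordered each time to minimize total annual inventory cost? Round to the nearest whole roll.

5,251 rolls

Q* = √(2·D·S / H) = √(2·54,840·176 / 0.7) = √27,576,685.7 ≈ 5,251.35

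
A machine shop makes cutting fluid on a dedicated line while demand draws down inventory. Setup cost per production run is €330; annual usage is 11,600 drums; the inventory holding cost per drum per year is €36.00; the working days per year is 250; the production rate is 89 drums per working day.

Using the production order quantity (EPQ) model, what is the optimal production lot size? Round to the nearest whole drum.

d = 11,600/250 = 46.4000 drums/day;  effective holding cost H(1 − d/p) = 36·(1 − 46.4000/89) = 17.23146
Q* = √(2DS / H_eff) = √(2·11,600·330 / 17.23146) ≈ 666.56

667 drums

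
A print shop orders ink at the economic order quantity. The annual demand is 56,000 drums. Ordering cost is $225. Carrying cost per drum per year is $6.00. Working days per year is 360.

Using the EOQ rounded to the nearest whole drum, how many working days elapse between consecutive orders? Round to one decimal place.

13.2 days

2DS/H = 2·56,000·225/6 = 4,200,000.00
EOQ = √4,200,000.00 ≈ 2,049.39 → Q = 2,049 drums
T = Q/D × 360 days = 2,049/56,000 × 360 = 13.172 days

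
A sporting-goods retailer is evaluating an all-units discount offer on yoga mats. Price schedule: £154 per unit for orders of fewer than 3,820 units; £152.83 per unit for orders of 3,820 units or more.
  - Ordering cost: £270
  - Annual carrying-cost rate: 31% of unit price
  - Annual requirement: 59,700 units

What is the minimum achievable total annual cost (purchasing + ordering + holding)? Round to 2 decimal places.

£9,218,661.28

H₁ = 31%×£154 = £47.7400;  H₂ = 31%×£152.83 = £47.3773
EOQ₁ = √(2×59,700×270/47.7400) = 821.76  (< 3,820, feasible at tier 1)
EOQ₂ = √(2×59,700×270/47.3773) = 824.90  (< 3,820 → use Q = 3,820 at tier-2 price)
TC(tier 1 (EOQ₁), Q≈821.8) = £9,233,030.63
TC(tier 2, Q≈3,820.0) = £9,218,661.28
Minimum at tier 2: £9,218,661.28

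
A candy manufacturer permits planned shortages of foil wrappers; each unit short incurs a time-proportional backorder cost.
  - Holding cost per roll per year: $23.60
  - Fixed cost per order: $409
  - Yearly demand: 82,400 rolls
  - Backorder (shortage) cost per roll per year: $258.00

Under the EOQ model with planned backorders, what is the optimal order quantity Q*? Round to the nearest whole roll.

Q* = √(2DS/H) · √((H + b)/b)
   = √(2 × 82,400 × 409 / 23.6) · √((23.6 + 258) / 258)
   = 1,689.990 × 1.0447 ≈ 1,765.59

1,766 rolls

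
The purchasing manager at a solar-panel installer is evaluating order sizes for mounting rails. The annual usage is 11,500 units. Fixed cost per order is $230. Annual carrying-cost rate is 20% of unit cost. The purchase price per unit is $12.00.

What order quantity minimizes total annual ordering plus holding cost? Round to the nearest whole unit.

H = i·C = 0.2 × $12 = $2.4000 per unit-year
Optimal lot size Q* = (2 × 11,500 × $230 / $2.4)^½ ≈ 1,484.64

1,485 units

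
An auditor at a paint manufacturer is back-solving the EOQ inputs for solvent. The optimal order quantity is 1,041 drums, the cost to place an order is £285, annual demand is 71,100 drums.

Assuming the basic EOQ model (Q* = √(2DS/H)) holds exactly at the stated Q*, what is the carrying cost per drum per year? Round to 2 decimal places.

From Q* = √(2DS/H) ⇒ Q*² = 2DS/H.
H = 2DS / Q² = 2 × 71,100 × 285 / 1,041² = 37.3975

£37.40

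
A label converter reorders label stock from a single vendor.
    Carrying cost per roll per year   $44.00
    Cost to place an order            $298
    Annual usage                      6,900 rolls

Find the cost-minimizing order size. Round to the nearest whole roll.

Q* = √(2·D·S / H) = √(2·6,900·298 / 44) = √93,463.6 ≈ 305.72

306 rolls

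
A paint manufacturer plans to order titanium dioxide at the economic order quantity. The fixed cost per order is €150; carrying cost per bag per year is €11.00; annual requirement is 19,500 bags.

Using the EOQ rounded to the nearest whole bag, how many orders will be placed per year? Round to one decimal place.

26.7 orders per year

2DS/H = 2·19,500·150/11 = 531,818.18
EOQ = √531,818.18 ≈ 729.26 → Q = 729
N = D/Q = 19,500/729 ≈ 26.749 orders/yr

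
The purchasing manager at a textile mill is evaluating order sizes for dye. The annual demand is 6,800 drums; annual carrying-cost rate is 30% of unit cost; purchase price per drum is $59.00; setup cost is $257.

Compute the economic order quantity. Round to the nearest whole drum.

444 drums

H = i·C = 0.3 × $59 = $17.7000 per drum-year
Optimal lot size Q* = (2 × 6,800 × $257 / $17.7)^½ ≈ 444.37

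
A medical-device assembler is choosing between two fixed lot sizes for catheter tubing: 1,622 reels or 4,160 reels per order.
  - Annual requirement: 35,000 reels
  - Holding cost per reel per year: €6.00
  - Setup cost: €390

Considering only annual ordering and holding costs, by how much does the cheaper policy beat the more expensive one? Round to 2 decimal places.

€2,479.71

Annual cost at Q: ordering D·S/Q plus holding Q·H/2.
TC(1,622) = (35,000/1,622)×390 + (1,622/2)×6 = €13,281.54
TC(4,160) = (35,000/4,160)×390 + (4,160/2)×6 = €15,761.25
|ΔTC| = |€13,281.54 − €15,761.25| = €2,479.71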